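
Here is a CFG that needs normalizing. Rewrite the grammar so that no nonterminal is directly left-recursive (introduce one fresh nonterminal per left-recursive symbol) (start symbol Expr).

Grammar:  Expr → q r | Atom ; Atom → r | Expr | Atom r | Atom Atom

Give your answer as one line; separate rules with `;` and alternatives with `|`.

Expr → q r | Atom; Atom → r Atom1 | Expr Atom1; Atom1 → r Atom1 | Atom Atom1 | ε

Atom is directly left-recursive.
For Atom: α = {r, Atom}, β = {r, Expr}. Rewrite as Atom → β Atom1 and Atom1 → α Atom1 | ε.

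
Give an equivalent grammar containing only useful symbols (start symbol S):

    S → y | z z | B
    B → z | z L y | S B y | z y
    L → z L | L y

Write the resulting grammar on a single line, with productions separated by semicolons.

Generating nonterminals: {B, S}.
Reachable from S after that: {B, S}.
Removed useless symbols: {L} and every production mentioning them.

S → y | z z | B; B → z | S B y | z y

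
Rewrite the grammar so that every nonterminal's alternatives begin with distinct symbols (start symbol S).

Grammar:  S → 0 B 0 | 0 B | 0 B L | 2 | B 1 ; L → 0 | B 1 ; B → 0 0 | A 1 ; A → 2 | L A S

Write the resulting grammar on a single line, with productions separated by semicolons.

S → 2 | B 1 | 0 B S'; L → 0 | B 1; B → 0 0 | A 1; A → 2 | L A S; S' → 0 | ε | L

S has alternatives sharing prefix '0 B': factor to S → 0 B S' with S' → 0 | ε | L.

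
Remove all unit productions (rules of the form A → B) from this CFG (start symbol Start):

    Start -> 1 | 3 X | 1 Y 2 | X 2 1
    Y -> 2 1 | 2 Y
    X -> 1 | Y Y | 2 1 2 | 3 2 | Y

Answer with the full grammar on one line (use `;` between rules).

Unit pairs: X ⇒* {Y}.
For every A with A ⇒* B via unit rules, add B's non-unit alternatives to A; then delete every rule of the form X → Y.

Start -> 1 | 3 X | 1 Y 2 | X 2 1; Y -> 2 1 | 2 Y; X -> 1 | Y Y | 2 1 2 | 3 2 | 2 1 | 2 Y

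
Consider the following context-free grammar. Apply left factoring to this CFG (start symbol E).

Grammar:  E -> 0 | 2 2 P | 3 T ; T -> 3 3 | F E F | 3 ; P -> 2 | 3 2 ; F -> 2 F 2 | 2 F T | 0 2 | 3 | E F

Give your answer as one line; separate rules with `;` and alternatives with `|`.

T has alternatives sharing prefix '3': factor to T → 3 T' with T' → 3 | ε.
F has alternatives sharing prefix '2 F': factor to F → 2 F F' with F' → 2 | T.

E -> 0 | 2 2 P | 3 T; T -> F E F | 3 T'; P -> 2 | 3 2; F -> 0 2 | 3 | E F | 2 F F'; T' -> 3 | eps; F' -> 2 | T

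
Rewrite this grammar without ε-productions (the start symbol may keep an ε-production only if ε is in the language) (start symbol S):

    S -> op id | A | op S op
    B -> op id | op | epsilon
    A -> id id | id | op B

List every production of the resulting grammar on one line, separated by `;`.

Nullable nonterminals: {B}.
ε ∉ L(G), so no ε-production is kept.
Expand every rule over subsets of its nullable positions: A → op B gives op B | op.

S -> op id | A | op S op; B -> op id | op; A -> id id | id | op B | op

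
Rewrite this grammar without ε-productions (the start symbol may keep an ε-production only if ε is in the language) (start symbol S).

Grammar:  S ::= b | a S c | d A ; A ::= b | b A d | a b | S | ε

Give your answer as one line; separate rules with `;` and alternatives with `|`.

The nullable symbols are {A}.
ε ∉ L(G), so no ε-production is kept.
For each production, add variants omitting each subset of nullable occurrences: S → d A gives d A | d. A → b A d gives b A d | b d.

S ::= b | a S c | d A | d; A ::= b | b A d | b d | a b | S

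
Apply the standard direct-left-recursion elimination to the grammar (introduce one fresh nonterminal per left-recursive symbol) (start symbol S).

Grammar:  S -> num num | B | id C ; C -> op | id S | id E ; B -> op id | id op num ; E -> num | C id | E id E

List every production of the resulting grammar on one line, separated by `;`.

S -> num num | B | id C; C -> op | id S | id E; B -> op id | id op num; E -> num E' | C id E'; E' -> id E E' | ε

Left recursion appears on E.
For E: α = {id E}, β = {num, C id}. Rewrite as E → β E' and E' → α E' | ε.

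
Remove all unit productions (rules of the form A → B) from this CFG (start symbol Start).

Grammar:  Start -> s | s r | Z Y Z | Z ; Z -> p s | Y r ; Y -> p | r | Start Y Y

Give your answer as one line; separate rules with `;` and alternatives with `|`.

Unit pairs: Start ⇒* {Z}.
For every A with A ⇒* B via unit rules, add B's non-unit alternatives to A; then delete every rule of the form X → Y.

Start -> p s | Y r | s | s r | Z Y Z; Z -> p s | Y r; Y -> p | r | Start Y Y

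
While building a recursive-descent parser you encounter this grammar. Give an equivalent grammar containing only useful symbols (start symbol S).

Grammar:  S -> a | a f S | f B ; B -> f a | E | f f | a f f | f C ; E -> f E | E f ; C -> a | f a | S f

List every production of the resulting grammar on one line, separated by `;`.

S -> a | a f S | f B; B -> f a | f f | a f f | f C; C -> a | f a | S f

Generating nonterminals: {B, C, S}.
Reachable from S after that: {B, C, S}.
Removed useless symbols: {E} and every production mentioning them.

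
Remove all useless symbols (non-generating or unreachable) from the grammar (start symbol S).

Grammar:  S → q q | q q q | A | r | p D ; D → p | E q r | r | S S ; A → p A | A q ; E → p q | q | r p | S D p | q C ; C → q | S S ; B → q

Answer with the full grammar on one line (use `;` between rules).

S → q q | q q q | r | p D; D → p | E q r | r | S S; E → p q | q | r p | S D p | q C; C → q | S S

Generating nonterminals: {B, C, D, E, S}.
Reachable from S after that: {C, D, E, S}.
Removed useless symbols: {A, B} and every production mentioning them.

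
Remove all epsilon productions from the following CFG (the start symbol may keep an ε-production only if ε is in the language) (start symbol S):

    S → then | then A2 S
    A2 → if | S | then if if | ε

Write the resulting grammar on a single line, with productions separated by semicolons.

The nullable symbols are {A2}.
ε ∉ L(G), so no ε-production is kept.
Add the nullable-subset variants: S → then A2 S gives then A2 S | then S.

S → then | then A2 S | then S; A2 → if | S | then if if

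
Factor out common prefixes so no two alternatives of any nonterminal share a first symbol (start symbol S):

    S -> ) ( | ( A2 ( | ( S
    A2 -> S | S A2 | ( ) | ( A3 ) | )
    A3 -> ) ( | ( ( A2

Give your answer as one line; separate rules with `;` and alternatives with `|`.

S has alternatives sharing prefix '(': factor to S → ( S' with S' → A2 ( | S.
A2 has alternatives sharing prefix 'S': factor to A2 → S A2' with A2' → ε | A2.
A2 has alternatives sharing prefix '(': factor to A2 → ( A2'' with A2'' → ) | A3 ).

S -> ) ( | ( S'; A2 -> ) | S A2' | ( A2''; A3 -> ) ( | ( ( A2; S' -> A2 ( | S; A2' -> ε | A2; A2'' -> ) | A3 )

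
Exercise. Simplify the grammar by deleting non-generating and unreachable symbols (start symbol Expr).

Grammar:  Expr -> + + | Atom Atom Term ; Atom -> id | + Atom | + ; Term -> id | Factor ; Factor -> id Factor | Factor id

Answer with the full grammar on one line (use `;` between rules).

Generating nonterminals: {Atom, Expr, Term}.
Reachable from Expr after that: {Atom, Expr, Term}.
Removed useless symbols: {Factor} and every production mentioning them.

Expr -> + + | Atom Atom Term; Atom -> id | + Atom | +; Term -> id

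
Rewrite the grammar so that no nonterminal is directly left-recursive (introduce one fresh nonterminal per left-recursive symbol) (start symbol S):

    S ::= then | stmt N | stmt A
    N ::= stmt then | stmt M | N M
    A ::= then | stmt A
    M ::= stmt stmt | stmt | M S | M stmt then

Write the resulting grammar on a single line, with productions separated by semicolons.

S ::= then | stmt N | stmt A; N ::= stmt then N' | stmt M N'; A ::= then | stmt A; M ::= stmt stmt M' | stmt M'; N' ::= M N' | ε; M' ::= S M' | stmt then M' | ε

Directly left-recursive nonterminals: N, M.
For N: α = {M}, β = {stmt then, stmt M}. Rewrite as N → β N' and N' → α N' | ε.
For M: α = {S, stmt then}, β = {stmt stmt, stmt}. Rewrite as M → β M' and M' → α M' | ε.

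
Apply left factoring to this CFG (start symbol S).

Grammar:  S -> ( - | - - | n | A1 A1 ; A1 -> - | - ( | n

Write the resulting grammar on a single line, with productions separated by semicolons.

S -> ( - | - - | n | A1 A1; A1 -> n | - A1'; A1' -> ε | (

A1 has alternatives sharing prefix '-': factor to A1 → - A1' with A1' → ε | (.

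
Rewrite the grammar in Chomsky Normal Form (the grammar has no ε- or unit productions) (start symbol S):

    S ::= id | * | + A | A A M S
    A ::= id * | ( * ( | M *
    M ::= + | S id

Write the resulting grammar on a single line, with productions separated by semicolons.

Introduce a nonterminal for each terminal appearing in a rule of length ≥ 2: X1 → +, X2 → id, X3 → *, X4 → (.
Binarize each right-hand side of length ≥ 3 by chaining fresh nonterminals (Y1, Y2, …): affected rules were S → A A M S; A → X4 X3 X4.

S ::= id | * | X1 A | A Y1; A ::= X2 X3 | X4 Y3 | M X3; M ::= + | S X2; X1 ::= +; X2 ::= id; X3 ::= *; X4 ::= (; Y1 ::= A Y2; Y2 ::= M S; Y3 ::= X3 X4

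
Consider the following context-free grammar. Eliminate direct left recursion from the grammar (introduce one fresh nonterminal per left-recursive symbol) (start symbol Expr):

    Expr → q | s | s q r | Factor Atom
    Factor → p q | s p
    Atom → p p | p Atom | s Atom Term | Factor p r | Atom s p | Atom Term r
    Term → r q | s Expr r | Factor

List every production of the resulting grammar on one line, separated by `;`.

Atom is directly left-recursive.
For Atom: α = {s p, Term r}, β = {p p, p Atom, s Atom Term, Factor p r}. Rewrite as Atom → β Atom1 and Atom1 → α Atom1 | ε.

Expr → q | s | s q r | Factor Atom; Factor → p q | s p; Atom → p p Atom1 | p Atom Atom1 | s Atom Term Atom1 | Factor p r Atom1; Term → r q | s Expr r | Factor; Atom1 → s p Atom1 | Term r Atom1 | ε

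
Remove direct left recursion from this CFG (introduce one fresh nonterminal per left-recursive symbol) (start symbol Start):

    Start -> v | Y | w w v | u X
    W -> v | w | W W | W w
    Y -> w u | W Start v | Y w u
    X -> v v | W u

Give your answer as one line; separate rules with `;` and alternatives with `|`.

Start -> v | Y | w w v | u X; W -> v W1 | w W1; Y -> w u Y1 | W Start v Y1; X -> v v | W u; W1 -> W W1 | w W1 | ε; Y1 -> w u Y1 | ε

W, Y are directly left-recursive.
For W: α = {W, w}, β = {v, w}. Rewrite as W → β W1 and W1 → α W1 | ε.
For Y: α = {w u}, β = {w u, W Start v}. Rewrite as Y → β Y1 and Y1 → α Y1 | ε.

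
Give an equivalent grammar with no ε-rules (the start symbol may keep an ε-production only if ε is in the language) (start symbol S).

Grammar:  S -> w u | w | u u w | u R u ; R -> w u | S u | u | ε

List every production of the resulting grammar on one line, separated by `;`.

The nullable symbols are {R}.
ε ∉ L(G), so no ε-production is kept.
Expand every rule over subsets of its nullable positions: S → u R u gives u R u | u u.

S -> w u | w | u u w | u R u | u u; R -> w u | S u | u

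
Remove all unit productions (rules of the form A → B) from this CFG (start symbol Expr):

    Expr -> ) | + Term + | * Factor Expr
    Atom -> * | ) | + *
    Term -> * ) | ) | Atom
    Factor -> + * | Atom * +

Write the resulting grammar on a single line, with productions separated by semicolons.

Unit pairs: Term ⇒* {Atom}.
Replace each nonterminal's rules with the union of the non-unit rules of every nonterminal it unit-derives.

Expr -> ) | + Term + | * Factor Expr; Atom -> * | ) | + *; Term -> * ) | ) | * | + *; Factor -> + * | Atom * +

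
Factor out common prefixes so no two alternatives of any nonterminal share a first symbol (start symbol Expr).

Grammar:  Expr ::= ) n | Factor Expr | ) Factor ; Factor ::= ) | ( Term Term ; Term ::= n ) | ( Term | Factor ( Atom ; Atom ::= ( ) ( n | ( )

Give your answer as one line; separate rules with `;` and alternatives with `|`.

Expr ::= Factor Expr | ) Expr1; Factor ::= ) | ( Term Term; Term ::= n ) | ( Term | Factor ( Atom; Atom ::= ( ) Atom1; Expr1 ::= n | Factor; Atom1 ::= ( n | eps

Expr has alternatives sharing prefix ')': factor to Expr → ) Expr1 with Expr1 → n | Factor.
Atom has alternatives sharing prefix '( )': factor to Atom → ( ) Atom1 with Atom1 → ( n | ε.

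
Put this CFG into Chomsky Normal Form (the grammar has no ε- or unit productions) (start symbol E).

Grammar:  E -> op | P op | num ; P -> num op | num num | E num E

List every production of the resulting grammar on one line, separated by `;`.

E -> op | P X1 | num; P -> X2 X1 | X2 X2 | E Y1; X1 -> op; X2 -> num; Y1 -> X2 E

Introduce a nonterminal for each terminal appearing in a rule of length ≥ 2: X1 → op, X2 → num.
Binarize each right-hand side of length ≥ 3 by chaining fresh nonterminals (Y1, Y2, …): affected rules were P → E X2 E.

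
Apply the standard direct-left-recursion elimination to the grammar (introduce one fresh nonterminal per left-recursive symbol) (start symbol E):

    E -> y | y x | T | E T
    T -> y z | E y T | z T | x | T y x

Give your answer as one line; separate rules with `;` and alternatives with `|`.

E -> y E' | y x E' | T E'; T -> y z T' | E y T T' | z T T' | x T'; E' -> T E' | ε; T' -> y x T' | ε

Left recursion appears on E, T.
For E: α = {T}, β = {y, y x, T}. Rewrite as E → β E' and E' → α E' | ε.
For T: α = {y x}, β = {y z, E y T, z T, x}. Rewrite as T → β T' and T' → α T' | ε.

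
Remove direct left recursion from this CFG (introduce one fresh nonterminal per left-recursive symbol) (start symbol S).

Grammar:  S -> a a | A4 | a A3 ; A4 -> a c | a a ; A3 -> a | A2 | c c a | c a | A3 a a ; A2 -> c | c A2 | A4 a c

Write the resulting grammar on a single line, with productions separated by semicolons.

S -> a a | A4 | a A3; A4 -> a c | a a; A3 -> a A3' | A2 A3' | c c a A3' | c a A3'; A2 -> c | c A2 | A4 a c; A3' -> a a A3' | ε

Left recursion appears on A3.
For A3: α = {a a}, β = {a, A2, c c a, c a}. Rewrite as A3 → β A3' and A3' → α A3' | ε.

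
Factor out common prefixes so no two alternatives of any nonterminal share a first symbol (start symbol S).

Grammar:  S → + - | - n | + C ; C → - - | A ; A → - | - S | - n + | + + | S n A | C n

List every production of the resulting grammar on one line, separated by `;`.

S → - n | + S'; C → - - | A; A → + + | S n A | C n | - A'; S' → - | C; A' → ε | S | n +

S has alternatives sharing prefix '+': factor to S → + S' with S' → - | C.
A has alternatives sharing prefix '-': factor to A → - A' with A' → ε | S | n +.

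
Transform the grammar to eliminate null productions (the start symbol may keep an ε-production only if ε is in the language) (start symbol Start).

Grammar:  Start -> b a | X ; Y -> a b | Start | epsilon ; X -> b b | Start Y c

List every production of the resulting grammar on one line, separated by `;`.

Start -> b a | X; Y -> a b | Start; X -> b b | Start Y c | Start c

Nullable nonterminals: {Y}.
ε ∉ L(G), so no ε-production is kept.
For each production, add variants omitting each subset of nullable occurrences: X → Start Y c gives Start Y c | Start c.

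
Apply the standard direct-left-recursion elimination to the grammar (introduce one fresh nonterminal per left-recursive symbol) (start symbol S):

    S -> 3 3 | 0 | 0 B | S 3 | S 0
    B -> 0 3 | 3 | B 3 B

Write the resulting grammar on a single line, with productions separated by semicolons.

S, B are directly left-recursive.
For S: α = {3, 0}, β = {3 3, 0, 0 B}. Rewrite as S → β S' and S' → α S' | ε.
For B: α = {3 B}, β = {0 3, 3}. Rewrite as B → β B' and B' → α B' | ε.

S -> 3 3 S' | 0 S' | 0 B S'; B -> 0 3 B' | 3 B'; S' -> 3 S' | 0 S' | ε; B' -> 3 B B' | ε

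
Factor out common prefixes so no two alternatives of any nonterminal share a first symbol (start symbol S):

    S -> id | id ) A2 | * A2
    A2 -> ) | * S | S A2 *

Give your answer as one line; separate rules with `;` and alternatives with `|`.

S -> * A2 | id S'; A2 -> ) | * S | S A2 *; S' -> epsilon | ) A2

S has alternatives sharing prefix 'id': factor to S → id S' with S' → ε | ) A2.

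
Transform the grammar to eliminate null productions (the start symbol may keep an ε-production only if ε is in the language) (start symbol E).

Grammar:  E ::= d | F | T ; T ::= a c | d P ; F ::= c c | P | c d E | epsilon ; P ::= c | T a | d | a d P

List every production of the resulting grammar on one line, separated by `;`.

E ::= d | F | T | epsilon; T ::= a c | d P; F ::= c c | P | c d E | c d; P ::= c | T a | d | a d P

Nullable nonterminals: {E, F}.
ε ∈ L(G) since E is nullable, so keep E → ε.
Add the nullable-subset variants: F → c d E gives c d E | c d.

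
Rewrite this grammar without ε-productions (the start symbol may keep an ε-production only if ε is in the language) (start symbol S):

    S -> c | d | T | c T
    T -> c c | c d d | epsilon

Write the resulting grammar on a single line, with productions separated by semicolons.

S -> c | d | T | c T | ε; T -> c c | c d d

The nullable symbols are {S, T}.
ε ∈ L(G) since S is nullable, so keep S → ε.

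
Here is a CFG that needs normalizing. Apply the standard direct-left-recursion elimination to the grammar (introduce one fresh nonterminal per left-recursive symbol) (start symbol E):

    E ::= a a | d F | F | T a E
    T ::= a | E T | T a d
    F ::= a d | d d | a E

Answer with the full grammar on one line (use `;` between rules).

Directly left-recursive nonterminal: T.
For T: α = {a d}, β = {a, E T}. Rewrite as T → β T' and T' → α T' | ε.

E ::= a a | d F | F | T a E; T ::= a T' | E T T'; F ::= a d | d d | a E; T' ::= a d T' | epsilon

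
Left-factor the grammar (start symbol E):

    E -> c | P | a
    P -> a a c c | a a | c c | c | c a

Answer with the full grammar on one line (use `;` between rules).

P has alternatives sharing prefix 'c': factor to P → c P' with P' → c | ε | a.
P has alternatives sharing prefix 'a a': factor to P → a a P'' with P'' → c c | ε.

E -> c | P | a; P -> c P' | a a P''; P' -> c | ε | a; P'' -> c c | ε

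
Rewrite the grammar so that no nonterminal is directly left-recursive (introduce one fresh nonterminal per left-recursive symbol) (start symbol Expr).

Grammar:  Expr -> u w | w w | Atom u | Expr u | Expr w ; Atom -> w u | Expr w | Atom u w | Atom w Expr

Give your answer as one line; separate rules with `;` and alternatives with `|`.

Left recursion appears on Expr, Atom.
For Expr: α = {u, w}, β = {u w, w w, Atom u}. Rewrite as Expr → β Expr1 and Expr1 → α Expr1 | ε.
For Atom: α = {u w, w Expr}, β = {w u, Expr w}. Rewrite as Atom → β Atom1 and Atom1 → α Atom1 | ε.

Expr -> u w Expr1 | w w Expr1 | Atom u Expr1; Atom -> w u Atom1 | Expr w Atom1; Expr1 -> u Expr1 | w Expr1 | ε; Atom1 -> u w Atom1 | w Expr Atom1 | ε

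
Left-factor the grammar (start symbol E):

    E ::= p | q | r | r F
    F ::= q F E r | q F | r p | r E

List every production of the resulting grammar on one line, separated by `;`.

E ::= p | q | r E'; F ::= q F F' | r F''; E' ::= ε | F; F' ::= E r | ε; F'' ::= p | E

E has alternatives sharing prefix 'r': factor to E → r E' with E' → ε | F.
F has alternatives sharing prefix 'q F': factor to F → q F F' with F' → E r | ε.
F has alternatives sharing prefix 'r': factor to F → r F'' with F'' → p | E.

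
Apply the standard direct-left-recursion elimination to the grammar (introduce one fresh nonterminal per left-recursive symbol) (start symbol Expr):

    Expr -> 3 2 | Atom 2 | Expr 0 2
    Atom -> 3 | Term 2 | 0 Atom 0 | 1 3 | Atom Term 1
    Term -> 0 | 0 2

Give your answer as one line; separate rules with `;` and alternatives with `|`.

Directly left-recursive nonterminals: Expr, Atom.
For Expr: α = {0 2}, β = {3 2, Atom 2}. Rewrite as Expr → β Expr1 and Expr1 → α Expr1 | ε.
For Atom: α = {Term 1}, β = {3, Term 2, 0 Atom 0, 1 3}. Rewrite as Atom → β Atom1 and Atom1 → α Atom1 | ε.

Expr -> 3 2 Expr1 | Atom 2 Expr1; Atom -> 3 Atom1 | Term 2 Atom1 | 0 Atom 0 Atom1 | 1 3 Atom1; Term -> 0 | 0 2; Expr1 -> 0 2 Expr1 | eps; Atom1 -> Term 1 Atom1 | eps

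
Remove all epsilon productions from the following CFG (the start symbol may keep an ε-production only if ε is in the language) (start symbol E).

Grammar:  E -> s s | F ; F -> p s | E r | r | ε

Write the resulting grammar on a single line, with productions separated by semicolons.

Nullable nonterminals: {E, F}.
ε ∈ L(G) since E is nullable, so keep E → ε.
Add the nullable-subset variants: F → E r gives E r | r.

E -> s s | F | ε; F -> p s | E r | r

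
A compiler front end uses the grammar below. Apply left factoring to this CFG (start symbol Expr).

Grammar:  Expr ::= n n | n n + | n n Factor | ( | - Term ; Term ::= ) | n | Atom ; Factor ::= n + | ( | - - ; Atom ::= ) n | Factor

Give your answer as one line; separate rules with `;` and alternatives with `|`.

Expr has alternatives sharing prefix 'n n': factor to Expr → n n Expr1 with Expr1 → ε | + | Factor.

Expr ::= ( | - Term | n n Expr1; Term ::= ) | n | Atom; Factor ::= n + | ( | - -; Atom ::= ) n | Factor; Expr1 ::= ε | + | Factor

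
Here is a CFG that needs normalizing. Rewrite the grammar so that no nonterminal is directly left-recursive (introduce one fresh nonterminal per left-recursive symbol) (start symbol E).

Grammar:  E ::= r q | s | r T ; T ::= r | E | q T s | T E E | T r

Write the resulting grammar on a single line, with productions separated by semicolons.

E ::= r q | s | r T; T ::= r T' | E T' | q T s T'; T' ::= E E T' | r T' | ε

Directly left-recursive nonterminal: T.
For T: α = {E E, r}, β = {r, E, q T s}. Rewrite as T → β T' and T' → α T' | ε.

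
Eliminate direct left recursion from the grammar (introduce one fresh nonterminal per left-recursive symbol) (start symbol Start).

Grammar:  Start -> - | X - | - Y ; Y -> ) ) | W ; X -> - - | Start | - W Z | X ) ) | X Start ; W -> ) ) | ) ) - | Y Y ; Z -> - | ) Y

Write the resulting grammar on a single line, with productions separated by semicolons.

Directly left-recursive nonterminal: X.
For X: α = {) ), Start}, β = {- -, Start, - W Z}. Rewrite as X → β X1 and X1 → α X1 | ε.

Start -> - | X - | - Y; Y -> ) ) | W; X -> - - X1 | Start X1 | - W Z X1; W -> ) ) | ) ) - | Y Y; Z -> - | ) Y; X1 -> ) ) X1 | Start X1 | eps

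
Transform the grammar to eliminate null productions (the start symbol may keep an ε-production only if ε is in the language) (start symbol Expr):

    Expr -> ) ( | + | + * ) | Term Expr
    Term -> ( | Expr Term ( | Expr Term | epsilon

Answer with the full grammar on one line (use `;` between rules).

Nullable nonterminals: {Term}.
ε ∉ L(G), so no ε-production is kept.
Add the nullable-subset variants: Term → Expr Term ( gives Expr Term ( | Expr (. Term → Expr Term gives Expr Term | Expr.

Expr -> ) ( | + | + * ) | Term Expr; Term -> ( | Expr Term ( | Expr ( | Expr Term | Expr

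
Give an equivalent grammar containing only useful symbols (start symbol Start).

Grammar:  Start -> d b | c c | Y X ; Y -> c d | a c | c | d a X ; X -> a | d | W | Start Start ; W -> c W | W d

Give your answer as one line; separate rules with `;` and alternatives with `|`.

Generating nonterminals: {Start, X, Y}.
Reachable from Start after that: {Start, X, Y}.
Removed useless symbols: {W} and every production mentioning them.

Start -> d b | c c | Y X; Y -> c d | a c | c | d a X; X -> a | d | Start Start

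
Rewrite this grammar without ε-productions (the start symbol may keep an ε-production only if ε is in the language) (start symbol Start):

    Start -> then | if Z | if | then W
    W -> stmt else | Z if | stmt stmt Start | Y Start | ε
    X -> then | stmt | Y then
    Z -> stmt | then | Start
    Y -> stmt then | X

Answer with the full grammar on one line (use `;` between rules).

The nullable symbols are {W}.
ε ∉ L(G), so no ε-production is kept.

Start -> then | if Z | if | then W; W -> stmt else | Z if | stmt stmt Start | Y Start; X -> then | stmt | Y then; Z -> stmt | then | Start; Y -> stmt then | X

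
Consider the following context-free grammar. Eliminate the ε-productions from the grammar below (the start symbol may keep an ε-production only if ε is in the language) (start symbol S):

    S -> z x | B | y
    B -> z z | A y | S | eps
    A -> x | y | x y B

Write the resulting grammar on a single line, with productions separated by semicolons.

S -> z x | B | y | eps; B -> z z | A y | S; A -> x | y | x y B | x y

Nullable set = {B, S}.
ε ∈ L(G) since S is nullable, so keep S → ε.
Add the nullable-subset variants: A → x y B gives x y B | x y.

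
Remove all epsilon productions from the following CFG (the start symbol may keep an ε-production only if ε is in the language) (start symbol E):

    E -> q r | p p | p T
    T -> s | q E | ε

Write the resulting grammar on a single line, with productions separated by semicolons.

E -> q r | p p | p T | p; T -> s | q E

Nullable set = {T}.
ε ∉ L(G), so no ε-production is kept.
Add the nullable-subset variants: E → p T gives p T | p.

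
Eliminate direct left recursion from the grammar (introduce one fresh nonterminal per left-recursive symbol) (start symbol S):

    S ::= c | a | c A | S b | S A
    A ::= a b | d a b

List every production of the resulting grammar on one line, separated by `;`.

Left recursion appears on S.
For S: α = {b, A}, β = {c, a, c A}. Rewrite as S → β S' and S' → α S' | ε.

S ::= c S' | a S' | c A S'; A ::= a b | d a b; S' ::= b S' | A S' | eps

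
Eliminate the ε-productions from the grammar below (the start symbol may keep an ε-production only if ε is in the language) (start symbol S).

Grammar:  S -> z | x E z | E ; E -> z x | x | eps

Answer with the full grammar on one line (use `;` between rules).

S -> z | x E z | x z | E | eps; E -> z x | x

The nullable symbols are {E, S}.
ε ∈ L(G) since S is nullable, so keep S → ε.
Add the nullable-subset variants: S → x E z gives x E z | x z.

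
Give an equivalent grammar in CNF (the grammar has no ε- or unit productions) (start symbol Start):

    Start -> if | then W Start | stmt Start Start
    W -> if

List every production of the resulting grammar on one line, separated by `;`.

Start -> if | X1 Y1 | X2 Y2; W -> if; X1 -> then; X2 -> stmt; Y1 -> W Start; Y2 -> Start Start

Introduce a nonterminal for each terminal appearing in a rule of length ≥ 2: X1 → then, X2 → stmt.
Binarize each right-hand side of length ≥ 3 by chaining fresh nonterminals (Y1, Y2, …): affected rules were Start → X1 W Start; Start → X2 Start Start.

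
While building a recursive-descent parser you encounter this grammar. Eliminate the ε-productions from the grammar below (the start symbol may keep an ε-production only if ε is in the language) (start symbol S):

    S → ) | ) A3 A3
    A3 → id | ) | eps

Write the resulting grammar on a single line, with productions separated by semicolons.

S → ) | ) A3 A3 | ) A3; A3 → id | )

Nullable set = {A3}.
ε ∉ L(G), so no ε-production is kept.
Expand every rule over subsets of its nullable positions: S → ) A3 A3 gives ) A3 A3 | ) A3.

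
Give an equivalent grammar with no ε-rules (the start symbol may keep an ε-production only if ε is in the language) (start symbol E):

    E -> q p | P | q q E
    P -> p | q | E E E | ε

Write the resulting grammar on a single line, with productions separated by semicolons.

Nullable set = {E, P}.
ε ∈ L(G) since E is nullable, so keep E → ε.
Add the nullable-subset variants: E → q q E gives q q E | q q. P → E E E gives E E E | E E | E.

E -> q p | P | q q E | q q | ε; P -> p | q | E E E | E E | E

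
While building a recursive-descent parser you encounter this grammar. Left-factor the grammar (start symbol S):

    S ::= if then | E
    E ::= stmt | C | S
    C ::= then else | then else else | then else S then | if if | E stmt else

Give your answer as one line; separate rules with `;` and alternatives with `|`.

C has alternatives sharing prefix 'then else': factor to C → then else C' with C' → ε | else | S then.

S ::= if then | E; E ::= stmt | C | S; C ::= if if | E stmt else | then else C'; C' ::= ε | else | S then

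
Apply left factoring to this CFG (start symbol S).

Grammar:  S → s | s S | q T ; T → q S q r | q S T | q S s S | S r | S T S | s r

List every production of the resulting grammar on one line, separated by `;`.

S → q T | s S'; T → s r | q S T' | S T''; S' → ε | S; T' → q r | T | s S; T'' → r | T S

S has alternatives sharing prefix 's': factor to S → s S' with S' → ε | S.
T has alternatives sharing prefix 'q S': factor to T → q S T' with T' → q r | T | s S.
T has alternatives sharing prefix 'S': factor to T → S T'' with T'' → r | T S.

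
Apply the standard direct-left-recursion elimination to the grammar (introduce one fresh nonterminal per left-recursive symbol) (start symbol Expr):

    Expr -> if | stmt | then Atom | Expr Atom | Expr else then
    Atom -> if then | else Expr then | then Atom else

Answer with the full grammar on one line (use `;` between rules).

Left recursion appears on Expr.
For Expr: α = {Atom, else then}, β = {if, stmt, then Atom}. Rewrite as Expr → β Expr1 and Expr1 → α Expr1 | ε.

Expr -> if Expr1 | stmt Expr1 | then Atom Expr1; Atom -> if then | else Expr then | then Atom else; Expr1 -> Atom Expr1 | else then Expr1 | ε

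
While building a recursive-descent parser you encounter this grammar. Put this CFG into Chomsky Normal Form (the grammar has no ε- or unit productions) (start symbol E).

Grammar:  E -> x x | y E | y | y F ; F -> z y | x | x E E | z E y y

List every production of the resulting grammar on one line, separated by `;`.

Introduce a nonterminal for each terminal appearing in a rule of length ≥ 2: X1 → x, X2 → y, X3 → z.
Binarize each right-hand side of length ≥ 3 by chaining fresh nonterminals (Y1, Y2, …): affected rules were F → X1 E E; F → X3 E X2 X2.

E -> X1 X1 | X2 E | y | X2 F; F -> X3 X2 | x | X1 Y1 | X3 Y2; X1 -> x; X2 -> y; X3 -> z; Y1 -> E E; Y2 -> E Y3; Y3 -> X2 X2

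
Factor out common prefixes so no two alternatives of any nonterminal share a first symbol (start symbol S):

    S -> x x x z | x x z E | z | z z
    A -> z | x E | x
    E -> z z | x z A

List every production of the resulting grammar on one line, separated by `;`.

S has alternatives sharing prefix 'x x': factor to S → x x S' with S' → x z | z E.
S has alternatives sharing prefix 'z': factor to S → z S'' with S'' → ε | z.
A has alternatives sharing prefix 'x': factor to A → x A' with A' → E | ε.

S -> x x S' | z S''; A -> z | x A'; E -> z z | x z A; S' -> x z | z E; S'' -> ε | z; A' -> E | ε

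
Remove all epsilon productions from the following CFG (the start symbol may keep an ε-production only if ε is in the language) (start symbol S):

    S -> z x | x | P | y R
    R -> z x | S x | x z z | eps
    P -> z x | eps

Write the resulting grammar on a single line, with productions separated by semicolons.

Nullable nonterminals: {P, R, S}.
ε ∈ L(G) since S is nullable, so keep S → ε.
Expand every rule over subsets of its nullable positions: S → y R gives y R | y. R → S x gives S x | x.

S -> z x | x | P | y R | y | eps; R -> z x | S x | x | x z z; P -> z x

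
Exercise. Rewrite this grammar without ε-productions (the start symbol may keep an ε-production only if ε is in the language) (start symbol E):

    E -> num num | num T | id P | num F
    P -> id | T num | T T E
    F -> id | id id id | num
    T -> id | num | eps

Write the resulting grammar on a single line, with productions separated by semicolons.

Nullable set = {T}.
ε ∉ L(G), so no ε-production is kept.
Add the nullable-subset variants: E → num T gives num T | num. P → T num gives T num | num. P → T T E gives T T E | T E | E.

E -> num num | num T | num | id P | num F; P -> id | T num | num | T T E | T E | E; F -> id | id id id | num; T -> id | num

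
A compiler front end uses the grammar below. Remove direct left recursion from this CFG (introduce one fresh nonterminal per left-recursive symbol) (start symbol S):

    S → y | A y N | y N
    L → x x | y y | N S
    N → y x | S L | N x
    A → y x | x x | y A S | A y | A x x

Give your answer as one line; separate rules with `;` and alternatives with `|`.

S → y | A y N | y N; L → x x | y y | N S; N → y x N' | S L N'; A → y x A' | x x A' | y A S A'; N' → x N' | eps; A' → y A' | x x A' | eps

Left recursion appears on N, A.
For N: α = {x}, β = {y x, S L}. Rewrite as N → β N' and N' → α N' | ε.
For A: α = {y, x x}, β = {y x, x x, y A S}. Rewrite as A → β A' and A' → α A' | ε.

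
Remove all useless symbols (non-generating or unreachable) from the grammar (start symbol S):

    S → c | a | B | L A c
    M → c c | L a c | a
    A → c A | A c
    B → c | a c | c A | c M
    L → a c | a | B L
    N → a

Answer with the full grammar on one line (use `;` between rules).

S → c | a | B; M → c c | L a c | a; B → c | a c | c M; L → a c | a | B L

Generating nonterminals: {B, L, M, N, S}.
Reachable from S after that: {B, L, M, S}.
Removed useless symbols: {A, N} and every production mentioning them.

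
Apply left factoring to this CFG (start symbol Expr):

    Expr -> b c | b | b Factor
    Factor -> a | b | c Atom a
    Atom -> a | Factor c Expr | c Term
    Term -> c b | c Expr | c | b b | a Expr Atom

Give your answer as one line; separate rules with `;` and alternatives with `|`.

Expr -> b Expr1; Factor -> a | b | c Atom a; Atom -> a | Factor c Expr | c Term; Term -> b b | a Expr Atom | c Term1; Expr1 -> c | ε | Factor; Term1 -> b | Expr | ε

Expr has alternatives sharing prefix 'b': factor to Expr → b Expr1 with Expr1 → c | ε | Factor.
Term has alternatives sharing prefix 'c': factor to Term → c Term1 with Term1 → b | Expr | ε.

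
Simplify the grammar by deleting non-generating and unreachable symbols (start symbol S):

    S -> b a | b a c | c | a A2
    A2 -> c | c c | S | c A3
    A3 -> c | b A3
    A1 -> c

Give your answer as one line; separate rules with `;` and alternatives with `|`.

S -> b a | b a c | c | a A2; A2 -> c | c c | S | c A3; A3 -> c | b A3

Generating nonterminals: {A1, A2, A3, S}.
Reachable from S after that: {A2, A3, S}.
Removed useless symbols: {A1} and every production mentioning them.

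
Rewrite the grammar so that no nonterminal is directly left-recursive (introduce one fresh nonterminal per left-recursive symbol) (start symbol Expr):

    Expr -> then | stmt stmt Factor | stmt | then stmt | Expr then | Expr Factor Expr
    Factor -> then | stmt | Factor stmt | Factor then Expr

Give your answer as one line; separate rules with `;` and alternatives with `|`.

Directly left-recursive nonterminals: Expr, Factor.
For Expr: α = {then, Factor Expr}, β = {then, stmt stmt Factor, stmt, then stmt}. Rewrite as Expr → β Expr1 and Expr1 → α Expr1 | ε.
For Factor: α = {stmt, then Expr}, β = {then, stmt}. Rewrite as Factor → β Factor1 and Factor1 → α Factor1 | ε.

Expr -> then Expr1 | stmt stmt Factor Expr1 | stmt Expr1 | then stmt Expr1; Factor -> then Factor1 | stmt Factor1; Expr1 -> then Expr1 | Factor Expr Expr1 | ε; Factor1 -> stmt Factor1 | then Expr Factor1 | ε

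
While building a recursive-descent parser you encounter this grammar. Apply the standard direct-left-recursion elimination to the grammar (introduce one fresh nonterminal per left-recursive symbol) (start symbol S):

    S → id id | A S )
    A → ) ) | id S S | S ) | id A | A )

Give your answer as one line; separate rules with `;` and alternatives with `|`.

S → id id | A S ); A → ) ) A' | id S S A' | S ) A' | id A A'; A' → ) A' | eps

A is directly left-recursive.
For A: α = {)}, β = {) ), id S S, S ), id A}. Rewrite as A → β A' and A' → α A' | ε.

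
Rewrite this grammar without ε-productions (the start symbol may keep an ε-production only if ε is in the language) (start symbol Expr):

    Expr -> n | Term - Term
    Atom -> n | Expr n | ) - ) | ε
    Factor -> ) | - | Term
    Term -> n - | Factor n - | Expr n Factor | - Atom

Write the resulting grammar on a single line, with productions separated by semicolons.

The nullable symbols are {Atom}.
ε ∉ L(G), so no ε-production is kept.
For each production, add variants omitting each subset of nullable occurrences: Term → - Atom gives - Atom | -.

Expr -> n | Term - Term; Atom -> n | Expr n | ) - ); Factor -> ) | - | Term; Term -> n - | Factor n - | Expr n Factor | - Atom | -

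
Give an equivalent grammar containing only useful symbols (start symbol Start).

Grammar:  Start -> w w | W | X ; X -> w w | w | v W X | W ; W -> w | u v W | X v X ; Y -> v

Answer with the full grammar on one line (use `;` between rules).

Start -> w w | W | X; X -> w w | w | v W X | W; W -> w | u v W | X v X

Generating nonterminals: {Start, W, X, Y}.
Reachable from Start after that: {Start, W, X}.
Removed useless symbols: {Y} and every production mentioning them.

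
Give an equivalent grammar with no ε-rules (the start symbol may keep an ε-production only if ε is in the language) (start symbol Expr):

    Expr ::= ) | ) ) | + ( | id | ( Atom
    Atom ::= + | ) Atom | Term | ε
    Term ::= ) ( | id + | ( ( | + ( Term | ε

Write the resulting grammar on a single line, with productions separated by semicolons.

Nullable set = {Atom, Term}.
ε ∉ L(G), so no ε-production is kept.
Expand every rule over subsets of its nullable positions: Expr → ( Atom gives ( Atom | (. Atom → ) Atom gives ) Atom | ). Term → + ( Term gives + ( Term | + (.

Expr ::= ) | ) ) | + ( | id | ( Atom | (; Atom ::= + | ) Atom | ) | Term; Term ::= ) ( | id + | ( ( | + ( Term | + (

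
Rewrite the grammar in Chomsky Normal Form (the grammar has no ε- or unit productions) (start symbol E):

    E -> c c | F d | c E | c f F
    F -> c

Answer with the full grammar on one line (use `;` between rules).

E -> X1 X1 | F X2 | X1 E | X1 Y1; F -> c; X1 -> c; X2 -> d; X3 -> f; Y1 -> X3 F

Introduce a nonterminal for each terminal appearing in a rule of length ≥ 2: X1 → c, X2 → d, X3 → f.
Binarize each right-hand side of length ≥ 3 by chaining fresh nonterminals (Y1, Y2, …): affected rules were E → X1 X3 F.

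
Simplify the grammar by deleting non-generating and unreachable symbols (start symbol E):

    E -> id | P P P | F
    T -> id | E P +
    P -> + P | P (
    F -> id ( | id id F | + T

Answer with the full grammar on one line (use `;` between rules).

E -> id | F; T -> id; F -> id ( | id id F | + T

Generating nonterminals: {E, F, T}.
Reachable from E after that: {E, F, T}.
Removed useless symbols: {P} and every production mentioning them.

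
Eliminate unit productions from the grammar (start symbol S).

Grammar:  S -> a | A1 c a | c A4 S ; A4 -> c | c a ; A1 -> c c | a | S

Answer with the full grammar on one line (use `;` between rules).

S -> a | A1 c a | c A4 S; A4 -> c | c a; A1 -> c c | a | A1 c a | c A4 S

Unit pairs: A1 ⇒* {S}.
Replace each nonterminal's rules with the union of the non-unit rules of every nonterminal it unit-derives.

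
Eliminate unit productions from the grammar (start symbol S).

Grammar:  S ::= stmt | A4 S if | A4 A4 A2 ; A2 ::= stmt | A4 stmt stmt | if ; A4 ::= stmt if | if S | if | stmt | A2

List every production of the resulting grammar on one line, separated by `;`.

Unit pairs: A4 ⇒* {A2}.
For each unit pair (A, B), copy every non-unit production of B to A, then drop all unit productions.

S ::= stmt | A4 S if | A4 A4 A2; A2 ::= stmt | A4 stmt stmt | if; A4 ::= stmt if | if S | if | stmt | A4 stmt stmt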